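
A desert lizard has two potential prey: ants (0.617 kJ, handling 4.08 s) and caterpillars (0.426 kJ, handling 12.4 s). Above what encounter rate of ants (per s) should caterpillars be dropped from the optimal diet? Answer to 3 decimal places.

0.072 per s

At the threshold, the rate on ants alone equals the profitability of caterpillars: λ·0.617/(1 + λ·4.08) = 0.426/12.4 = 0.03435.
Rearranging, λ(0.617 − 0.03435×4.08) = 0.03435, so λ = 0.03435/0.4768 = 0.07205 per s.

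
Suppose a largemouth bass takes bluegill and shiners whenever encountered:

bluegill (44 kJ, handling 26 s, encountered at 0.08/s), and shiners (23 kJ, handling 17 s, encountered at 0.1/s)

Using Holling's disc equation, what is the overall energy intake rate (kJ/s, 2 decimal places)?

R = (0.08×44 + 0.1×23) / (1 + 0.08×26 + 0.1×17) = 5.82/4.78 = 1.218 kJ/s.

1.22 kJ/s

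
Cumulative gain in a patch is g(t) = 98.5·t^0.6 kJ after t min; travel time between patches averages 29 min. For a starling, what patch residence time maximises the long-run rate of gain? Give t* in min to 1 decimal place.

By the marginal value theorem, leave when the instantaneous gain rate g'(t) equals the habitat-wide average g(t)/(T + t).
g'(t) = 0.6·98.5·t^-0.4. Setting 0.6·98.5·t^-0.4 = 98.5·t^0.6/(29+t) gives 0.6(29+t) = t, so 0.40·t = 0.6×29.
t* = 0.6×29/0.40 = 43.5 min.

43.5 min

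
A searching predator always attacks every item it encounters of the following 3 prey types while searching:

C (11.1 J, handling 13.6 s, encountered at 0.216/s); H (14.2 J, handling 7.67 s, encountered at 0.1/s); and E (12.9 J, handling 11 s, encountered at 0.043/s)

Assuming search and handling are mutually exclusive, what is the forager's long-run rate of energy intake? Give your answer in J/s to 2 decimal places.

R = (0.216×11.1 + 0.1×14.2 + 0.043×12.9) / (1 + 0.216×13.6 + 0.1×7.67 + 0.043×11) = 4.372/5.178 = 0.8445 J/s.

0.84 J/s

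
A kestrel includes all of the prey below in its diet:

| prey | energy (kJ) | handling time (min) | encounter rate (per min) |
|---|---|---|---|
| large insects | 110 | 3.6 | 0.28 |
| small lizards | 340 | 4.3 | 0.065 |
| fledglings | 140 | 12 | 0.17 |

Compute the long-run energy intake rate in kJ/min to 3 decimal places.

Energy encountered per unit search time: 0.28×110 + 0.065×340 + 0.17×140 = 76.7 kJ/min.
Handling time per unit search time: 0.28×3.6 + 0.065×4.3 + 0.17×12 = 3.328.
Rate = 76.7/(1 + 3.328) = 17.72 kJ/min.

17.724 kJ/min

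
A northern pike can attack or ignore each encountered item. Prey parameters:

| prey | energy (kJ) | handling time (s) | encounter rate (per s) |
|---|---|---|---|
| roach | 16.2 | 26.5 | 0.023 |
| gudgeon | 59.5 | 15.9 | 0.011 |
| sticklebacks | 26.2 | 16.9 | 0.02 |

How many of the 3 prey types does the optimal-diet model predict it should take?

2

E/h in descending order: gudgeon 3.74, sticklebacks 1.55, roach 0.611 kJ/s. The optimal diet is the largest prefix of this list for which every included type satisfies E_i/h_i > R on the types above it.
Rate on top 1: 0.5571. sticklebacks: 1.55 > 0.5571 → include.
Rate on top 2: 0.779. roach: 0.611 < 0.779 → exclude; stop.
Optimal diet: gudgeon, sticklebacks — 2 of 3 types.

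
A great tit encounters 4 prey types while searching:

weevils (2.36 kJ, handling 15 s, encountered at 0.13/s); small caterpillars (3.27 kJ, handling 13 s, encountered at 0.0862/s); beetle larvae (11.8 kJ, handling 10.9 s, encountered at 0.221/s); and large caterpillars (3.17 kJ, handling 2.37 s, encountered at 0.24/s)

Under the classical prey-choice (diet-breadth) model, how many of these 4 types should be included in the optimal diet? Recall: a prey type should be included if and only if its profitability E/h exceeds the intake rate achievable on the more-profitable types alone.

E/h in descending order: large caterpillars 1.34, beetle larvae 1.08, small caterpillars 0.252, weevils 0.157 kJ/s. The optimal diet is the largest prefix of this list for which every included type satisfies E_i/h_i > R on the types above it.
Rate on top 1: 0.485. beetle larvae: 1.08 > 0.485 → include.
Rate on top 2: 0.8469. small caterpillars: 0.252 < 0.8469 → exclude; stop.
Optimal diet: large caterpillars, beetle larvae — 2 of 4 types.

2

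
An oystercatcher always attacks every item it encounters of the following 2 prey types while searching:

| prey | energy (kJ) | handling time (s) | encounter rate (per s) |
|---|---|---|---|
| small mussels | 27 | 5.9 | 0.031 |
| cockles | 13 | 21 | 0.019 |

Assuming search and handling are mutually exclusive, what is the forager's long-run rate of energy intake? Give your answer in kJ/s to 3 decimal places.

0.685 kJ/s

R = Σλ_iE_i / (1 + Σλ_ih_i)
Numerator: 0.031×27 + 0.019×13 = 1.084
Denominator: 1 + 0.031×5.9 + 0.019×21 = 1.582
R = 1.084/1.582 = 0.6853 kJ/s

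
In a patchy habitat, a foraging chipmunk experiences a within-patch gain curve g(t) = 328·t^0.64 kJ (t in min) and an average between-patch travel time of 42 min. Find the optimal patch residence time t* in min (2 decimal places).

By the marginal value theorem, leave when the instantaneous gain rate g'(t) equals the habitat-wide average g(t)/(T + t).
g'(t) = 0.64·328·t^-0.36. Setting 0.64·328·t^-0.36 = 328·t^0.64/(42+t) gives 0.64(42+t) = t, so 0.36·t = 0.64×42.
t* = 0.64×42/0.36 = 74.67 min.

74.67 min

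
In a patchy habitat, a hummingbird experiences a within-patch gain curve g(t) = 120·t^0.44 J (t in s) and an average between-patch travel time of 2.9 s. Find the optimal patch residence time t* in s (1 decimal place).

Optimal t* satisfies g'(t*) = g(t*)/(T + t*).
g'(t) = 0.44·120·t^-0.56. Setting 0.44·120·t^-0.56 = 120·t^0.44/(2.9+t) gives 0.44(2.9+t) = t, so 0.56·t = 0.44×2.9.
t* = 0.44×2.9/0.56 = 2.279 s.

2.3 s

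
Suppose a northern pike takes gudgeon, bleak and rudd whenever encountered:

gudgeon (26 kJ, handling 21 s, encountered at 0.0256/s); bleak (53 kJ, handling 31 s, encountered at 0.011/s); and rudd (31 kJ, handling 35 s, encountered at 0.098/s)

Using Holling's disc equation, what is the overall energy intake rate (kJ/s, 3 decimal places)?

R = Σλ_iE_i / (1 + Σλ_ih_i)
Numerator: 0.0256×26 + 0.011×53 + 0.098×31 = 4.287
Denominator: 1 + 0.0256×21 + 0.011×31 + 0.098×35 = 5.309
R = 4.287/5.309 = 0.8075 kJ/s

0.807 kJ/s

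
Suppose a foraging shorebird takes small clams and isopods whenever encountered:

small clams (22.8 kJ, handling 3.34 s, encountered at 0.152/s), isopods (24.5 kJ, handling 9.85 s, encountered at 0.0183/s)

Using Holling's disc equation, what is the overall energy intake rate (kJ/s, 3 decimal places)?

Energy encountered per unit search time: 0.152×22.8 + 0.0183×24.5 = 3.914 kJ/s.
Handling time per unit search time: 0.152×3.34 + 0.0183×9.85 = 0.6879.
Rate = 3.914/(1 + 0.6879) = 2.319 kJ/s.

2.319 kJ/s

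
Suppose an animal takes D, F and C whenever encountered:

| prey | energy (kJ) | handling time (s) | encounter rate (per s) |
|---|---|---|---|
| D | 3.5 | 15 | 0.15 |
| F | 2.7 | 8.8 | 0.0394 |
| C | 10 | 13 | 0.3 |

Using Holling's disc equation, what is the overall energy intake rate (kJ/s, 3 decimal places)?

R = (0.15×3.5 + 0.0394×2.7 + 0.3×10) / (1 + 0.15×15 + 0.0394×8.8 + 0.3×13) = 3.631/7.497 = 0.4844 kJ/s.

0.484 kJ/s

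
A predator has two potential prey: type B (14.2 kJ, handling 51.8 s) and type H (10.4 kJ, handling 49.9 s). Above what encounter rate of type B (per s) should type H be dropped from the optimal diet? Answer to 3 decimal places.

Drop type H once their profitability E₂/h₂ falls below the rate achievable on type B alone: E₂/h₂ = λE₁/(1 + λh₁).
Solve for λ: λE₁h₂ = E₂(1 + λh₁) → λ(E₁h₂ − E₂h₁) = E₂ → λ = E₂/(E₁h₂ − E₂h₁).
λ = 10.4/(14.2×49.9 − 10.4×51.8) = 10.4/169.9 = 0.06123 per s.

0.061 per s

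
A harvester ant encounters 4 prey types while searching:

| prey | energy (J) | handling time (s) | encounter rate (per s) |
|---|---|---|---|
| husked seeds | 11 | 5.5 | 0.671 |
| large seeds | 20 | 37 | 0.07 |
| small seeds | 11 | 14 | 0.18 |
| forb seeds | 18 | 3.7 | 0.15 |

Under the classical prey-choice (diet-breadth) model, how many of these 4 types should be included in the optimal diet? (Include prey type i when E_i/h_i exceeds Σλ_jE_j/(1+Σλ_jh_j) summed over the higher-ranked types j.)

2

Rank by E/h (J/s): forb seeds 4.86, husked seeds 2, small seeds 0.786, large seeds 0.541. Include each in turn until the next type's E/h falls below the running intake rate.
Rate on top 1: 1.736. husked seeds: 2 > 1.736 → include.
Rate on top 2: 1.922. small seeds: 0.786 < 1.922 → exclude; stop.
Optimal diet: forb seeds, husked seeds — 2 of 4 types.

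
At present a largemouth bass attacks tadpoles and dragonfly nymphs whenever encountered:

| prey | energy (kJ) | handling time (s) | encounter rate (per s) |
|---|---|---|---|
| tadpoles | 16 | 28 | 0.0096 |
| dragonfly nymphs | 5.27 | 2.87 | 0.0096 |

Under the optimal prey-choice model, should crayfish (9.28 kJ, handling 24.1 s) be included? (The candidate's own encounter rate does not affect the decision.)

Yes

Current rate: (0.0096×16 + 0.0096×5.27)/(1 + 0.0096×28 + 0.0096×2.87) = 0.1575 kJ/s.
Profitability of crayfish: 9.28/24.1 = 0.3851 kJ/s.
0.3851 > 0.1575, so adding crayfish raises the average — include it.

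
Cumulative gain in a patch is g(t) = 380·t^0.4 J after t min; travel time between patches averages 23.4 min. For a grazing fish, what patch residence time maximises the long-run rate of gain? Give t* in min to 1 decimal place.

15.6 min

Maximise g(t)/(T+t): set derivative to zero → g'(t)(T+t) = g(t).
g'(t) = 0.4·380·t^-0.6. Setting 0.4·380·t^-0.6 = 380·t^0.4/(23.4+t) gives 0.4(23.4+t) = t, so 0.60·t = 0.4×23.4.
t* = 0.4×23.4/0.60 = 15.6 min.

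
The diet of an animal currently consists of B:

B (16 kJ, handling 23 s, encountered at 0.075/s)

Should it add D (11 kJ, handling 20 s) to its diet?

Yes

Intake rate on the current diet: R = (0.075×16) / (1 + 0.075×23) = 1.2/2.725 = 0.4404 kJ/s.
D: E/h = 11/20 = 0.55 kJ/s.
0.55 > 0.4404, so adding D raises the average — include it.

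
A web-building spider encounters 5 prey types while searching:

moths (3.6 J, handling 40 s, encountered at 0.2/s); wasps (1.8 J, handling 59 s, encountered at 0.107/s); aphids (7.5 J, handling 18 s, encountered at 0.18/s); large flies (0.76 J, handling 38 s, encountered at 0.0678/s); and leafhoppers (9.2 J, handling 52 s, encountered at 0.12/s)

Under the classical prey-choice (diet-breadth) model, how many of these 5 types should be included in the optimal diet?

1

Rank by E/h (J/s): aphids 0.417, leafhoppers 0.177, moths 0.09, wasps 0.0305, large flies 0.02. Include each in turn until the next type's E/h falls below the running intake rate.
Rate on top 1: 0.3184. leafhoppers: 0.177 < 0.3184 → exclude; stop.
Optimal diet: aphids — 1 of 5 types.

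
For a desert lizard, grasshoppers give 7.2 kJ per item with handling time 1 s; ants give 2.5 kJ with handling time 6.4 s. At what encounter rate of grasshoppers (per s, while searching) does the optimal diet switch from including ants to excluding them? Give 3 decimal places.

Drop ants once their profitability E₂/h₂ falls below the rate achievable on grasshoppers alone: E₂/h₂ = λE₁/(1 + λh₁).
Solve for λ: λE₁h₂ = E₂(1 + λh₁) → λ(E₁h₂ − E₂h₁) = E₂ → λ = E₂/(E₁h₂ − E₂h₁).
λ = 2.5/(7.2×6.4 − 2.5×1) = 2.5/43.58 = 0.05737 per s.

0.057 per s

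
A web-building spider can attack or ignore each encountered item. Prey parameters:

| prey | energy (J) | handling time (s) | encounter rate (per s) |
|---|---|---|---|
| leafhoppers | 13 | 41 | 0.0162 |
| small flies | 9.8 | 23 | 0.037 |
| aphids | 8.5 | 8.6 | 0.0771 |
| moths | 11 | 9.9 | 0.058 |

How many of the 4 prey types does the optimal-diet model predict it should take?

E/h in descending order: moths 1.11, aphids 0.988, small flies 0.426, leafhoppers 0.317 J/s. The optimal diet is the largest prefix of this list for which every included type satisfies E_i/h_i > R on the types above it.
Rate on top 1: 0.4053. aphids: 0.988 > 0.4053 → include.
Rate on top 2: 0.5781. small flies: 0.426 < 0.5781 → exclude; stop.
Optimal diet: moths, aphids — 2 of 4 types.

2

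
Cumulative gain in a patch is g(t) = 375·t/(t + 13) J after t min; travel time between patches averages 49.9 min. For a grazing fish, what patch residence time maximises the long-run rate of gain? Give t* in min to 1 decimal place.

Maximise g(t)/(T+t): set derivative to zero → g'(t)(T+t) = g(t).
g'(t) = 375·13/(t + 13)². Setting 375·13/(t+13)² = 375t/[(t+13)(49.9+t)] gives 13(49.9+t) = t(t+13), so t² = 13×49.9 = 648.7.
t* = √648.7 = 25.47 min.

25.5 min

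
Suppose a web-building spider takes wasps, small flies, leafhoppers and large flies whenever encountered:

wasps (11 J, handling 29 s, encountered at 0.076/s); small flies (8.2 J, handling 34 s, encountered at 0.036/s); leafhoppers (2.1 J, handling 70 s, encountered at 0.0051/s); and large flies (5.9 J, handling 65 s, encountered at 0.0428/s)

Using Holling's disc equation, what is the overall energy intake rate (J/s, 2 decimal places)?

R = (0.076×11 + 0.036×8.2 + 0.0051×2.1 + 0.0428×5.9) / (1 + 0.076×29 + 0.036×34 + 0.0051×70 + 0.0428×65) = 1.394/7.567 = 0.1843 J/s.

0.18 J/s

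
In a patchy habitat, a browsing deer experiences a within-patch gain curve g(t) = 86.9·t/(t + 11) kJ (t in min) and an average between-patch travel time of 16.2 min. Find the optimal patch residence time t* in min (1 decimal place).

13.3 min

Optimal t* satisfies g'(t*) = g(t*)/(T + t*).
g'(t) = 86.9·11/(t + 11)². Setting 86.9·11/(t+11)² = 86.9t/[(t+11)(16.2+t)] gives 11(16.2+t) = t(t+11), so t² = 11×16.2 = 178.2.
t* = √178.2 = 13.35 min.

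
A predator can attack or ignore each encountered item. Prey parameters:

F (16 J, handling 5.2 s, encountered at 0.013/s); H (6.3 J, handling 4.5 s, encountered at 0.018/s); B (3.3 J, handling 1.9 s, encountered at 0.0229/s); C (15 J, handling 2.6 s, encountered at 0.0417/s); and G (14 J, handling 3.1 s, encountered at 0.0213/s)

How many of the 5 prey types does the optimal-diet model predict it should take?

5

Rank by E/h (J/s): C 5.77, G 4.52, F 3.08, B 1.74, H 1.4. Include each in turn until the next type's E/h falls below the running intake rate.
Rate on top 1: 0.5643. G: 4.52 > 0.5643 → include.
Rate on top 2: 0.7865. F: 3.08 > 0.7865 → include.
Rate on top 3: 0.9112. B: 1.74 > 0.9112 → include.
Rate on top 4: 0.9391. H: 1.4 > 0.9391 → include.
Optimal diet: C, G, F, B, H — 5 of 5 types.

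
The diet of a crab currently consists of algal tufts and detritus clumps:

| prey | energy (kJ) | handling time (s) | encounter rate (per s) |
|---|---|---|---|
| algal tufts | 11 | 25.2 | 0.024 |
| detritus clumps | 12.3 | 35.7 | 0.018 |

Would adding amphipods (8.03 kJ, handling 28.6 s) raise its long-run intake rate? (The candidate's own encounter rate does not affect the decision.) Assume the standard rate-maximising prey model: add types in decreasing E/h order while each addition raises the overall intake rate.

Yes

Intake rate on the current diet: R = (0.024×11 + 0.018×12.3) / (1 + 0.024×25.2 + 0.018×35.7) = 0.4854/2.247 = 0.216 kJ/s.
amphipods: E/h = 8.03/28.6 = 0.2808 kJ/s.
Since 0.2808 > R, including amphipods increases the long-run rate.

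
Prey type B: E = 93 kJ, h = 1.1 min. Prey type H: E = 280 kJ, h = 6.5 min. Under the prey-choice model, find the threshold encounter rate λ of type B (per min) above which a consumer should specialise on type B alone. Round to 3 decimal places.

The zero-one rule: include type H iff E₂/h₂ > λE₁/(1+λh₁). Equality gives the switch point.
λE₁h₂ = E₂ + λE₂h₁ ⇒ λ = E₂/(E₁h₂ − E₂h₁) = 280/(604.5 − 308) = 0.9444 per min.

0.944 per min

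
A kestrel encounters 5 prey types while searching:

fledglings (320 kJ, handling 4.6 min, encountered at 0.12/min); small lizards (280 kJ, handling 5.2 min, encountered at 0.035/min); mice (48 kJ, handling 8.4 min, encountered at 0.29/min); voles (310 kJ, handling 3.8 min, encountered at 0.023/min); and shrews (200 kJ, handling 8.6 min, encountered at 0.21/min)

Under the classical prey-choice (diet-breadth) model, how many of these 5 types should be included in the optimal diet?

Profitabilities (E/h, kJ/min): voles 81.6, fledglings 69.6, small lizards 53.8, shrews 23.3, mice 5.71. Add prey in this order while the next type's profitability exceeds the intake rate on those already taken.
Rate on top 1: 6.557. fledglings: 69.6 > 6.557 → include.
Rate on top 2: 27.77. small lizards: 53.8 > 27.77 → include.
Rate on top 3: 30.38. shrews: 23.3 < 30.38 → exclude; stop.
Optimal diet: voles, fledglings, small lizards — 3 of 5 types.

3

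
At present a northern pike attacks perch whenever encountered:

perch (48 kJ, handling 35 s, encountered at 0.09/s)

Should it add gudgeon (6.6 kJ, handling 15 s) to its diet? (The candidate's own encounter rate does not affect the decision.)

On perch alone, R = ΣλE/(1+Σλh) = 4.32/4.15 = 1.041 kJ/s.
gudgeon: E/h = 6.6/15 = 0.44 kJ/s.
0.44 < 1.041, so adding gudgeon would lower the average — exclude it.

No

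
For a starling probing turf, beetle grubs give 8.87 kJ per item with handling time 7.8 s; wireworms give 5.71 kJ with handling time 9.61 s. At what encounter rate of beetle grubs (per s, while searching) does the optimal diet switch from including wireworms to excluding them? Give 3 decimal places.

At the threshold, the rate on beetle grubs alone equals the profitability of wireworms: λ·8.87/(1 + λ·7.8) = 5.71/9.61 = 0.5942.
Rearranging, λ(8.87 − 0.5942×7.8) = 0.5942, so λ = 0.5942/4.235 = 0.1403 per s.

0.140 per s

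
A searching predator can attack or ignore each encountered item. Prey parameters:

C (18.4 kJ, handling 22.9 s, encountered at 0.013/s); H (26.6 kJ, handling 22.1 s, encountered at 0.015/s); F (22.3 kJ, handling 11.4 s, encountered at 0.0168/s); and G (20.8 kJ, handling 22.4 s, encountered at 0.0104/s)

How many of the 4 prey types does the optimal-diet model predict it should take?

Rank by E/h (kJ/s): F 1.96, H 1.2, G 0.929, C 0.803. Include each in turn until the next type's E/h falls below the running intake rate.
Rate on top 1: 0.3144. H: 1.2 > 0.3144 → include.
Rate on top 2: 0.508. G: 0.929 > 0.508 → include.
Rate on top 3: 0.5638. C: 0.803 > 0.5638 → include.
Optimal diet: F, H, G, C — 4 of 4 types.

4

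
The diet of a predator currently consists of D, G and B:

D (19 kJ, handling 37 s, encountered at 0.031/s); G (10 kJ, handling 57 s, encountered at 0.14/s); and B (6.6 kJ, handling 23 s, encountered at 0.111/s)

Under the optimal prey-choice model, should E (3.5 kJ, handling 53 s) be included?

No

Current rate: (0.031×19 + 0.14×10 + 0.111×6.6)/(1 + 0.031×37 + 0.14×57 + 0.111×23) = 0.2146 kJ/s.
E: E/h = 3.5/53 = 0.06604 kJ/s.
0.06604 < 0.2146, so adding E would lower the average — exclude it.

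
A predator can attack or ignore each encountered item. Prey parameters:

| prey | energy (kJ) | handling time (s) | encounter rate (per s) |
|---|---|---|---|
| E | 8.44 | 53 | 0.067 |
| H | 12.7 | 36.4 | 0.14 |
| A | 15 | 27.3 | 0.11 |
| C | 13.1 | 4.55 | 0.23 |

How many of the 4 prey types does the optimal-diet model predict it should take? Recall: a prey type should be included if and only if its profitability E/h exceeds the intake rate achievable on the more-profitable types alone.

Rank by E/h (kJ/s): C 2.88, A 0.549, H 0.349, E 0.159. Include each in turn until the next type's E/h falls below the running intake rate.
Rate on top 1: 1.472. A: 0.549 < 1.472 → exclude; stop.
Optimal diet: C — 1 of 4 types.

1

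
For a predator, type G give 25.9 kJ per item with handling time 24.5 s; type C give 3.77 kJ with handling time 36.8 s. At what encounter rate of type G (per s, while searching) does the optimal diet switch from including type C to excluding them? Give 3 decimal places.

The zero-one rule: include type C iff E₂/h₂ > λE₁/(1+λh₁). Equality gives the switch point.
λE₁h₂ = E₂ + λE₂h₁ ⇒ λ = E₂/(E₁h₂ − E₂h₁) = 3.77/(953.1 − 92.36) = 0.00438 per s.

0.004 per s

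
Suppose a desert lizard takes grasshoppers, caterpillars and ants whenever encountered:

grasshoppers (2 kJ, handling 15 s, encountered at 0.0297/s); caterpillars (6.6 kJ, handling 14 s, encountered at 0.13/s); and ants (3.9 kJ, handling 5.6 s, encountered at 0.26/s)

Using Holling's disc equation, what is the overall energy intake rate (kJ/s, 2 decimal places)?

Energy encountered per unit search time: 0.0297×2 + 0.13×6.6 + 0.26×3.9 = 1.931 kJ/s.
Handling time per unit search time: 0.0297×15 + 0.13×14 + 0.26×5.6 = 3.721.
Rate = 1.931/(1 + 3.721) = 0.4091 kJ/s.

0.41 kJ/s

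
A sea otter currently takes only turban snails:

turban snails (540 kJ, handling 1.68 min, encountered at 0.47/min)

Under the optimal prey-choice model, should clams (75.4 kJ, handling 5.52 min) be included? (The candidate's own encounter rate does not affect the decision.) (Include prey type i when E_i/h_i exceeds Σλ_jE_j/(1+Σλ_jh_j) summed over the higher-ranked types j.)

Current rate: (0.47×540)/(1 + 0.47×1.68) = 141.8 kJ/min.
Profitability of clams: 75.4/5.52 = 13.66 kJ/min.
13.66 < 141.8, so adding clams would lower the average — exclude it.

No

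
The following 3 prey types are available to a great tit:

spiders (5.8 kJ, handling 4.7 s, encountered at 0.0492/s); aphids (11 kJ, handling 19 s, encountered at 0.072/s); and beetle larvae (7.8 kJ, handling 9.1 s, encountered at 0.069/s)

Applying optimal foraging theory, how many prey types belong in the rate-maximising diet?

E/h in descending order: spiders 1.23, beetle larvae 0.857, aphids 0.579 kJ/s. The optimal diet is the largest prefix of this list for which every included type satisfies E_i/h_i > R on the types above it.
Rate on top 1: 0.2318. beetle larvae: 0.857 > 0.2318 → include.
Rate on top 2: 0.443. aphids: 0.579 > 0.443 → include.
Optimal diet: spiders, beetle larvae, aphids — 3 of 3 types.

3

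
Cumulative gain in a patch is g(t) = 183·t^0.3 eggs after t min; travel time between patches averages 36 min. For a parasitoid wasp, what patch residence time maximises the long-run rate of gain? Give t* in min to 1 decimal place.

Maximise g(t)/(T+t): set derivative to zero → g'(t)(T+t) = g(t).
g'(t) = 0.3·183·t^-0.7. Setting 0.3·183·t^-0.7 = 183·t^0.3/(36+t) gives 0.3(36+t) = t, so 0.70·t = 0.3×36.
t* = 0.3×36/0.70 = 15.43 min.

15.4 min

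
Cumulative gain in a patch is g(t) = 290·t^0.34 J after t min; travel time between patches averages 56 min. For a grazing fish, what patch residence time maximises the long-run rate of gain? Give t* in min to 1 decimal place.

Optimal t* satisfies g'(t*) = g(t*)/(T + t*).
g'(t) = 0.34·290·t^-0.66. Setting 0.34·290·t^-0.66 = 290·t^0.34/(56+t) gives 0.34(56+t) = t, so 0.66·t = 0.34×56.
t* = 0.34×56/0.66 = 28.85 min.

28.8 min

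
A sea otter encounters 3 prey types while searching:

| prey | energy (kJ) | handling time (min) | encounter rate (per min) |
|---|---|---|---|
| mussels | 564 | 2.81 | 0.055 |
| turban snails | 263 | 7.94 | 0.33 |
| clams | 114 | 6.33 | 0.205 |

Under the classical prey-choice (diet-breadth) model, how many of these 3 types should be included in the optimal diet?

E/h in descending order: mussels 201, turban snails 33.1, clams 18 kJ/min. The optimal diet is the largest prefix of this list for which every included type satisfies E_i/h_i > R on the types above it.
Rate on top 1: 26.87. turban snails: 33.1 > 26.87 → include.
Rate on top 2: 31.21. clams: 18 < 31.21 → exclude; stop.
Optimal diet: mussels, turban snails — 2 of 3 types.

2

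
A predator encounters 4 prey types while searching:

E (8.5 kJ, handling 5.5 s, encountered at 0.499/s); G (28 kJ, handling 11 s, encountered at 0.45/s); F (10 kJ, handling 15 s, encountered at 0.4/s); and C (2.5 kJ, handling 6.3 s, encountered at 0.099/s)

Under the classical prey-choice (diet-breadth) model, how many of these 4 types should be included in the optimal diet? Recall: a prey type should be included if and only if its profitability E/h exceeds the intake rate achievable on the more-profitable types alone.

1

Profitabilities (E/h, kJ/s): G 2.55, E 1.55, F 0.667, C 0.397. Add prey in this order while the next type's profitability exceeds the intake rate on those already taken.
Rate on top 1: 2.118. E: 1.55 < 2.118 → exclude; stop.
Optimal diet: G — 1 of 4 types.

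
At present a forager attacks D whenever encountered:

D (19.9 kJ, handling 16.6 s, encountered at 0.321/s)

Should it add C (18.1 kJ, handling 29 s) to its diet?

Intake rate on the current diet: R = (0.321×19.9) / (1 + 0.321×16.6) = 6.388/6.329 = 1.009 kJ/s.
Profitability of C: 18.1/29 = 0.6241 kJ/s.
0.6241 < 1.009, so adding C would lower the average — exclude it.

No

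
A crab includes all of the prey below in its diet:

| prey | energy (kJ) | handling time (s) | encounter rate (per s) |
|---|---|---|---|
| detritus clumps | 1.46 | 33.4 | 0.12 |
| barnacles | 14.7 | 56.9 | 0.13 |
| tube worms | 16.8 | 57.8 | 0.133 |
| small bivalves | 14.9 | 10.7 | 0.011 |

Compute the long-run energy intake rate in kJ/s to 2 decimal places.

R = (0.12×1.46 + 0.13×14.7 + 0.133×16.8 + 0.011×14.9) / (1 + 0.12×33.4 + 0.13×56.9 + 0.133×57.8 + 0.011×10.7) = 4.485/20.21 = 0.2219 kJ/s.

0.22 kJ/s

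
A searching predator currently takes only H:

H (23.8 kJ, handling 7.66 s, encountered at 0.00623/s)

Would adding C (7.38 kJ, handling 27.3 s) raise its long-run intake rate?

Yes

On H alone, R = ΣλE/(1+Σλh) = 0.1483/1.048 = 0.1415 kJ/s.
Profitability of C: 7.38/27.3 = 0.2703 kJ/s.
0.2703 > 0.1415, so adding C raises the average — include it.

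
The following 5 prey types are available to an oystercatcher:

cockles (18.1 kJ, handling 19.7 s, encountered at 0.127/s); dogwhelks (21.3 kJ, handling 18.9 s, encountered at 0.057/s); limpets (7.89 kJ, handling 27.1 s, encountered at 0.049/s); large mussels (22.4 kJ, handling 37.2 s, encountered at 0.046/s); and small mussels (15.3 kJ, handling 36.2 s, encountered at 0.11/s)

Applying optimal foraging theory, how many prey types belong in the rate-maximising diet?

2

E/h in descending order: dogwhelks 1.13, cockles 0.919, large mussels 0.602, small mussels 0.423, limpets 0.291 kJ/s. The optimal diet is the largest prefix of this list for which every included type satisfies E_i/h_i > R on the types above it.
Rate on top 1: 0.5845. cockles: 0.919 > 0.5845 → include.
Rate on top 2: 0.7671. large mussels: 0.602 < 0.7671 → exclude; stop.
Optimal diet: dogwhelks, cockles — 2 of 5 types.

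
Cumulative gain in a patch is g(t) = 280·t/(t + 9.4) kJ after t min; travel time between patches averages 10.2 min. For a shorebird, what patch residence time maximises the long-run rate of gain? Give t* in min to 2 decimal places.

9.79 min

By the marginal value theorem, leave when the instantaneous gain rate g'(t) equals the habitat-wide average g(t)/(T + t).
g'(t) = 280·9.4/(t + 9.4)². Setting 280·9.4/(t+9.4)² = 280t/[(t+9.4)(10.2+t)] gives 9.4(10.2+t) = t(t+9.4), so t² = 9.4×10.2 = 95.88.
t* = √95.88 = 9.792 min.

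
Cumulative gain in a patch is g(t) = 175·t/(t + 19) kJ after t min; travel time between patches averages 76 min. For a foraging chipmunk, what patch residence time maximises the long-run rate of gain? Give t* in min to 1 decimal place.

Optimal t* satisfies g'(t*) = g(t*)/(T + t*).
g'(t) = 175·19/(t + 19)². Setting 175·19/(t+19)² = 175t/[(t+19)(76+t)] gives 19(76+t) = t(t+19), so t² = 19×76 = 1444.
t* = √1444 = 38 min.

38.0 min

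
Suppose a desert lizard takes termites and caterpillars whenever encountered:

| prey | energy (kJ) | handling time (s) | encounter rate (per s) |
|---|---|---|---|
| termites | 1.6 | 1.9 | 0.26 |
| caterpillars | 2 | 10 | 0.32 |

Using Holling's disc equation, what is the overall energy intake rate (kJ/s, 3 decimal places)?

R = Σλ_iE_i / (1 + Σλ_ih_i)
Numerator: 0.26×1.6 + 0.32×2 = 1.056
Denominator: 1 + 0.26×1.9 + 0.32×10 = 4.694
R = 1.056/4.694 = 0.225 kJ/s

0.225 kJ/s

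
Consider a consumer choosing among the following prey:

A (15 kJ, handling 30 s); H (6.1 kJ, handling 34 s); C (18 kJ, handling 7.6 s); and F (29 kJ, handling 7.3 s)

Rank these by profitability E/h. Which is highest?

Profitability E/h (kJ/s): A = 15/30 = 0.5, H = 6.1/34 = 0.179, C = 18/7.6 = 2.37, F = 29/7.3 = 3.97.
Ranked: F > C > A > H.

F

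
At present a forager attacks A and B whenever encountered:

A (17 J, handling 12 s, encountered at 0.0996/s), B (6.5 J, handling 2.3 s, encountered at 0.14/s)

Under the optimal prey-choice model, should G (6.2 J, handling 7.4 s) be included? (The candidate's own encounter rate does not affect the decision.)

On A and B alone, R = ΣλE/(1+Σλh) = 2.603/2.517 = 1.034 J/s.
Profitability of G: 6.2/7.4 = 0.8378 J/s.
0.8378 < 1.034, so adding G would lower the average — exclude it.

No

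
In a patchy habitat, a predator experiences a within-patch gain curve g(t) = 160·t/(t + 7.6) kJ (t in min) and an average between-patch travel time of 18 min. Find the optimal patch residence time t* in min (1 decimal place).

11.7 min

By the marginal value theorem, leave when the instantaneous gain rate g'(t) equals the habitat-wide average g(t)/(T + t).
g'(t) = 160·7.6/(t + 7.6)². Setting 160·7.6/(t+7.6)² = 160t/[(t+7.6)(18+t)] gives 7.6(18+t) = t(t+7.6), so t² = 7.6×18 = 136.8.
t* = √136.8 = 11.7 min.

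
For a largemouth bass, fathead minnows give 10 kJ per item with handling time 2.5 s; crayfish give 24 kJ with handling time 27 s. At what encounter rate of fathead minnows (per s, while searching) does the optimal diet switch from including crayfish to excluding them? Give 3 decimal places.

At the threshold, the rate on fathead minnows alone equals the profitability of crayfish: λ·10/(1 + λ·2.5) = 24/27 = 0.8889.
Rearranging, λ(10 − 0.8889×2.5) = 0.8889, so λ = 0.8889/7.778 = 0.1143 per s.

0.114 per s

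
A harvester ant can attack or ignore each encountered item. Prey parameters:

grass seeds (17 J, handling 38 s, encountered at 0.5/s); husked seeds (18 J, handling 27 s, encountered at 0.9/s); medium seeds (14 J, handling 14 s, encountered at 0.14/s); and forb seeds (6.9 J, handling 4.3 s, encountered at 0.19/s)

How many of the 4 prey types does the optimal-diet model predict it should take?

Profitabilities (E/h, J/s): forb seeds 1.6, medium seeds 1, husked seeds 0.667, grass seeds 0.447. Add prey in this order while the next type's profitability exceeds the intake rate on those already taken.
Rate on top 1: 0.7215. medium seeds: 1 > 0.7215 → include.
Rate on top 2: 0.866. husked seeds: 0.667 < 0.866 → exclude; stop.
Optimal diet: forb seeds, medium seeds — 2 of 4 types.

2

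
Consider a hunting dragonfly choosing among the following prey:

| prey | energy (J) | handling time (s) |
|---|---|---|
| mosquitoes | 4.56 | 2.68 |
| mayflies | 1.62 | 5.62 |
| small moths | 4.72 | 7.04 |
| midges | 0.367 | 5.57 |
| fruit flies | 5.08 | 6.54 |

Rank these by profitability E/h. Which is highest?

mosquitoes

In descending order of E/h:
mosquitoes: 4.56/2.68 = 1.7 J/s
fruit flies: 5.08/6.54 = 0.777 J/s
small moths: 4.72/7.04 = 0.67 J/s
mayflies: 1.62/5.62 = 0.288 J/s
midges: 0.367/5.57 = 0.0659 J/s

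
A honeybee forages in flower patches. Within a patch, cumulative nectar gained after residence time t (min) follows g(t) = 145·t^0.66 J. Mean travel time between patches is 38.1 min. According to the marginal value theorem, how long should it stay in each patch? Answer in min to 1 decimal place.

By the marginal value theorem, leave when the instantaneous gain rate g'(t) equals the habitat-wide average g(t)/(T + t).
g'(t) = 0.66·145·t^-0.34. Setting 0.66·145·t^-0.34 = 145·t^0.66/(38.1+t) gives 0.66(38.1+t) = t, so 0.34·t = 0.66×38.1.
t* = 0.66×38.1/0.34 = 73.96 min.

74.0 min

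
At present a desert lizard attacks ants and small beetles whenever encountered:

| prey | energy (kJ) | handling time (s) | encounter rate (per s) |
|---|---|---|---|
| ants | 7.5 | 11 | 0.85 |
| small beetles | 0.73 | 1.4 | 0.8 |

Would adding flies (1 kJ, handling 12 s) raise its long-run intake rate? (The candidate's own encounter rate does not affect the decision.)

No

Intake rate on the current diet: R = (0.85×7.5 + 0.8×0.73) / (1 + 0.85×11 + 0.8×1.4) = 6.959/11.47 = 0.6067 kJ/s.
Profitability of flies: 1/12 = 0.08333 kJ/s.
Since 0.08333 < R, time spent handling flies is better spent searching.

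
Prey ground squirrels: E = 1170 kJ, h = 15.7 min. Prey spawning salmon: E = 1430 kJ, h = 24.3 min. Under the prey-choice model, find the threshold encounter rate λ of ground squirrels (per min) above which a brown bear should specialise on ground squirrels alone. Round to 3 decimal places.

The zero-one rule: include spawning salmon iff E₂/h₂ > λE₁/(1+λh₁). Equality gives the switch point.
λE₁h₂ = E₂ + λE₂h₁ ⇒ λ = E₂/(E₁h₂ − E₂h₁) = 1430/(2.843e+04 − 2.245e+04) = 0.2391 per min.

0.239 per min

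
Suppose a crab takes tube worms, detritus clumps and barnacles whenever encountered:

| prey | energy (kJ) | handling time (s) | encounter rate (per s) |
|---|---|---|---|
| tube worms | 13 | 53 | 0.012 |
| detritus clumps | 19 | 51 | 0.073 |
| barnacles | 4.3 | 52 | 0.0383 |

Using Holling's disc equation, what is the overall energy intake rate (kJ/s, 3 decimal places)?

R = (0.012×13 + 0.073×19 + 0.0383×4.3) / (1 + 0.012×53 + 0.073×51 + 0.0383×52) = 1.708/7.351 = 0.2323 kJ/s.

0.232 kJ/s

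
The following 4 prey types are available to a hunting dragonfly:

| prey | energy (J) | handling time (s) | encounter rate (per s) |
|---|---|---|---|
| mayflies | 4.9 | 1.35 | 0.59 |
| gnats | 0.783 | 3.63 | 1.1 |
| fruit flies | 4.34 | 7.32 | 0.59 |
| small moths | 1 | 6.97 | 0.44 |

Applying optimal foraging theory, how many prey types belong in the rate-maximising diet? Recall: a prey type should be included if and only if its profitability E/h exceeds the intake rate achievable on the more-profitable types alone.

Rank by E/h (J/s): mayflies 3.63, fruit flies 0.593, gnats 0.216, small moths 0.143. Include each in turn until the next type's E/h falls below the running intake rate.
Rate on top 1: 1.609. fruit flies: 0.593 < 1.609 → exclude; stop.
Optimal diet: mayflies — 1 of 4 types.

1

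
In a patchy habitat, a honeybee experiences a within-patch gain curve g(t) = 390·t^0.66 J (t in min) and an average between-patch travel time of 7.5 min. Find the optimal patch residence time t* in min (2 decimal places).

Optimal t* satisfies g'(t*) = g(t*)/(T + t*).
g'(t) = 0.66·390·t^-0.34. Setting 0.66·390·t^-0.34 = 390·t^0.66/(7.5+t) gives 0.66(7.5+t) = t, so 0.34·t = 0.66×7.5.
t* = 0.66×7.5/0.34 = 14.56 min.

14.56 min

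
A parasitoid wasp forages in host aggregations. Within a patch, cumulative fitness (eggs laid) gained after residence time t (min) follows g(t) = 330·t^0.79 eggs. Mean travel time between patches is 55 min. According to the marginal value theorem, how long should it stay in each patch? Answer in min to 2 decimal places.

206.90 min

Optimal t* satisfies g'(t*) = g(t*)/(T + t*).
g'(t) = 0.79·330·t^-0.21. Setting 0.79·330·t^-0.21 = 330·t^0.79/(55+t) gives 0.79(55+t) = t, so 0.21·t = 0.79×55.
t* = 0.79×55/0.21 = 206.9 min.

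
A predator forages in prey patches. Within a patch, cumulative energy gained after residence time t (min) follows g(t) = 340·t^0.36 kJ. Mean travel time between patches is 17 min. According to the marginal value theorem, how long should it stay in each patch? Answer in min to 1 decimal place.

By the marginal value theorem, leave when the instantaneous gain rate g'(t) equals the habitat-wide average g(t)/(T + t).
g'(t) = 0.36·340·t^-0.64. Setting 0.36·340·t^-0.64 = 340·t^0.36/(17+t) gives 0.36(17+t) = t, so 0.64·t = 0.36×17.
t* = 0.36×17/0.64 = 9.562 min.

9.6 min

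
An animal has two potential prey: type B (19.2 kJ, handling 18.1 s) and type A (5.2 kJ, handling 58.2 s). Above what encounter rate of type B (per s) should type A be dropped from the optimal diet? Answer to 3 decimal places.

0.005 per s

The zero-one rule: include type A iff E₂/h₂ > λE₁/(1+λh₁). Equality gives the switch point.
λE₁h₂ = E₂ + λE₂h₁ ⇒ λ = E₂/(E₁h₂ − E₂h₁) = 5.2/(1117 − 94.12) = 0.005081 per s.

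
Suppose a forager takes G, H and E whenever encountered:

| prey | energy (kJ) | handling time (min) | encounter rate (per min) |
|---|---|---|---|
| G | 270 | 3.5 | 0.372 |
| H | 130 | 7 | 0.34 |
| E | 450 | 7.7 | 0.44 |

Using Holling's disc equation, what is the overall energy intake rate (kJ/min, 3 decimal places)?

42.458 kJ/min

R = (0.372×270 + 0.34×130 + 0.44×450) / (1 + 0.372×3.5 + 0.34×7 + 0.44×7.7) = 342.6/8.07 = 42.46 kJ/min.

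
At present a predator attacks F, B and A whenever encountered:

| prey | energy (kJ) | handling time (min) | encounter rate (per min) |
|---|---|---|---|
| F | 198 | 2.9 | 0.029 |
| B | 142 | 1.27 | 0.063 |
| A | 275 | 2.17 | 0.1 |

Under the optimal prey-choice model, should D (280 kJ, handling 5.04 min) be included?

Current rate: (0.029×198 + 0.063×142 + 0.1×275)/(1 + 0.029×2.9 + 0.063×1.27 + 0.1×2.17) = 30.55 kJ/min.
Profitability of D: 280/5.04 = 55.56 kJ/min.
Since 55.56 > R, including D increases the long-run rate.

Yes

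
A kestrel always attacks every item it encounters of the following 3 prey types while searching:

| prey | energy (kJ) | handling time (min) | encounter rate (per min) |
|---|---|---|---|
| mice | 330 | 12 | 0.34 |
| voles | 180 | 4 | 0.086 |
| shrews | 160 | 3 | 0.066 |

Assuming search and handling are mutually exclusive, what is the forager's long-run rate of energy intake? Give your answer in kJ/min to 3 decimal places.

Energy encountered per unit search time: 0.34×330 + 0.086×180 + 0.066×160 = 138.2 kJ/min.
Handling time per unit search time: 0.34×12 + 0.086×4 + 0.066×3 = 4.622.
Rate = 138.2/(1 + 4.622) = 24.59 kJ/min.

24.589 kJ/min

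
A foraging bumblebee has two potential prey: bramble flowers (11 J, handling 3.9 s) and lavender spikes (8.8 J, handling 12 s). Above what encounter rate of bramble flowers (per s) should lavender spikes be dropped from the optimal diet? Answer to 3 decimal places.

The zero-one rule: include lavender spikes iff E₂/h₂ > λE₁/(1+λh₁). Equality gives the switch point.
λE₁h₂ = E₂ + λE₂h₁ ⇒ λ = E₂/(E₁h₂ − E₂h₁) = 8.8/(132 − 34.32) = 0.09009 per s.

0.090 per s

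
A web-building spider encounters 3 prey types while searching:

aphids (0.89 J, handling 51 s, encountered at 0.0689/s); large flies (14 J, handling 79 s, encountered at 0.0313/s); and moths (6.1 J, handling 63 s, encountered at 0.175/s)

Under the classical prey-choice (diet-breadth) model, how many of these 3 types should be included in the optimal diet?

1

Rank by E/h (J/s): large flies 0.177, moths 0.0968, aphids 0.0175. Include each in turn until the next type's E/h falls below the running intake rate.
Rate on top 1: 0.1262. moths: 0.0968 < 0.1262 → exclude; stop.
Optimal diet: large flies — 1 of 3 types.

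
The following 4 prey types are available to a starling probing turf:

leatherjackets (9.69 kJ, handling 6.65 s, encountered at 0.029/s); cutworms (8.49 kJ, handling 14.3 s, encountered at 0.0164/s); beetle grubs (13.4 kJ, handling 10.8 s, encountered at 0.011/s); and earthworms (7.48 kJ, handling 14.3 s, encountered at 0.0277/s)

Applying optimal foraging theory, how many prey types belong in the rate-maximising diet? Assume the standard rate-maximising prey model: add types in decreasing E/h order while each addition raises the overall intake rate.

Profitabilities (E/h, kJ/s): leatherjackets 1.46, beetle grubs 1.24, cutworms 0.594, earthworms 0.523. Add prey in this order while the next type's profitability exceeds the intake rate on those already taken.
Rate on top 1: 0.2356. beetle grubs: 1.24 > 0.2356 → include.
Rate on top 2: 0.3266. cutworms: 0.594 > 0.3266 → include.
Rate on top 3: 0.3671. earthworms: 0.523 > 0.3671 → include.
Optimal diet: leatherjackets, beetle grubs, cutworms, earthworms — 4 of 4 types.

4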